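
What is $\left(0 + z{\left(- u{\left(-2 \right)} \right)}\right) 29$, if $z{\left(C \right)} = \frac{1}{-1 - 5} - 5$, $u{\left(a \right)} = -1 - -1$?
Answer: $- \frac{899}{6} \approx -149.83$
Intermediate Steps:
$u{\left(a \right)} = 0$ ($u{\left(a \right)} = -1 + 1 = 0$)
$z{\left(C \right)} = - \frac{31}{6}$ ($z{\left(C \right)} = \frac{1}{-6} - 5 = - \frac{1}{6} - 5 = - \frac{31}{6}$)
$\left(0 + z{\left(- u{\left(-2 \right)} \right)}\right) 29 = \left(0 - \frac{31}{6}\right) 29 = \left(- \frac{31}{6}\right) 29 = - \frac{899}{6}$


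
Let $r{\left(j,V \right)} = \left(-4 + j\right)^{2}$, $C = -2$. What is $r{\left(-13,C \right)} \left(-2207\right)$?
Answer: $-637823$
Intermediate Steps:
$r{\left(-13,C \right)} \left(-2207\right) = \left(-4 - 13\right)^{2} \left(-2207\right) = \left(-17\right)^{2} \left(-2207\right) = 289 \left(-2207\right) = -637823$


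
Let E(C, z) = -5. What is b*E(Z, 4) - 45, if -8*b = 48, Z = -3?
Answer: -15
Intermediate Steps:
b = -6 (b = -⅛*48 = -6)
b*E(Z, 4) - 45 = -6*(-5) - 45 = 30 - 45 = -15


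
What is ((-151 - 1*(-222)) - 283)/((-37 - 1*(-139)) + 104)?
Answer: -106/103 ≈ -1.0291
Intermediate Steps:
((-151 - 1*(-222)) - 283)/((-37 - 1*(-139)) + 104) = ((-151 + 222) - 283)/((-37 + 139) + 104) = (71 - 283)/(102 + 104) = -212/206 = -212*1/206 = -106/103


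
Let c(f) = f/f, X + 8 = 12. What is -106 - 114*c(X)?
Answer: -220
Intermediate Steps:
X = 4 (X = -8 + 12 = 4)
c(f) = 1
-106 - 114*c(X) = -106 - 114*1 = -106 - 114 = -220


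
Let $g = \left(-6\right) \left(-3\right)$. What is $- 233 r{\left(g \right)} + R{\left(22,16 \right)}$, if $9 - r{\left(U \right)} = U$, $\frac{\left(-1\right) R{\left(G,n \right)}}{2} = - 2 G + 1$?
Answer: $2183$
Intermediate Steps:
$R{\left(G,n \right)} = -2 + 4 G$ ($R{\left(G,n \right)} = - 2 \left(- 2 G + 1\right) = - 2 \left(1 - 2 G\right) = -2 + 4 G$)
$g = 18$
$r{\left(U \right)} = 9 - U$
$- 233 r{\left(g \right)} + R{\left(22,16 \right)} = - 233 \left(9 - 18\right) + \left(-2 + 4 \cdot 22\right) = - 233 \left(9 - 18\right) + \left(-2 + 88\right) = \left(-233\right) \left(-9\right) + 86 = 2097 + 86 = 2183$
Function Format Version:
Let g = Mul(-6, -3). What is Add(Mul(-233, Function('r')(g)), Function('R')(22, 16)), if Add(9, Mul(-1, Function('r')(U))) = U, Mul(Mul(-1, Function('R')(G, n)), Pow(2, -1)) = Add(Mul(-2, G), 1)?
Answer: 2183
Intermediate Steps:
Function('R')(G, n) = Add(-2, Mul(4, G)) (Function('R')(G, n) = Mul(-2, Add(Mul(-2, G), 1)) = Mul(-2, Add(1, Mul(-2, G))) = Add(-2, Mul(4, G)))
g = 18
Function('r')(U) = Add(9, Mul(-1, U))
Add(Mul(-233, Function('r')(g)), Function('R')(22, 16)) = Add(Mul(-233, Add(9, Mul(-1, 18))), Add(-2, Mul(4, 22))) = Add(Mul(-233, Add(9, -18)), Add(-2, 88)) = Add(Mul(-233, -9), 86) = Add(2097, 86) = 2183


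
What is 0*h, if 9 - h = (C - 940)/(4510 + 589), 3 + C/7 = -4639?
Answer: 0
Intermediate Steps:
C = -32494 (C = -21 + 7*(-4639) = -21 - 32473 = -32494)
h = 79325/5099 (h = 9 - (-32494 - 940)/(4510 + 589) = 9 - (-33434)/5099 = 9 - 1*(-33434/5099) = 9 + 33434/5099 = 79325/5099 ≈ 15.557)
0*h = 0*(79325/5099) = 0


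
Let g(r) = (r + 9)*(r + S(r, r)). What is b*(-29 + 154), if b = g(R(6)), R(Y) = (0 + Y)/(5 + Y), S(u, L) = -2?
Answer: -210000/121 ≈ -1735.5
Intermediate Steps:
R(Y) = Y/(5 + Y)
g(r) = (-2 + r)*(9 + r) (g(r) = (r + 9)*(r - 2) = (9 + r)*(-2 + r) = (-2 + r)*(9 + r))
b = -1680/121 (b = -18 + (6/(5 + 6))² + 7*(6/(5 + 6)) = -18 + (6/11)² + 7*(6/11) = -18 + 36/121 + 42/11 = -1680/121 ≈ -13.884)
b*(-29 + 154) = -1680*(-29 + 154)/121 = -1680/121*125 = -210000/121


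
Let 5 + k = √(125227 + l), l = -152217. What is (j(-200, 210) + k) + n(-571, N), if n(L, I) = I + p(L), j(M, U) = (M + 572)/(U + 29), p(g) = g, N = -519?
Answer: -261333/239 + I*√26990 ≈ -1093.4 + 164.29*I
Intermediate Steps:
j(M, U) = (572 + M)/(29 + U)
k = -5 + I*√26990 (k = -5 + √(125227 - 152217) = -5 + √(-26990) = -5 + I*√26990 ≈ -5.0 + 164.29*I)
n(L, I) = I + L
(j(-200, 210) + k) + n(-571, N) = ((572 - 200)/(29 + 210) + (-5 + I*√26990)) + (-519 - 571) = (372/239 + (-5 + I*√26990)) - 1090 = (-823/239 + I*√26990) - 1090 = -261333/239 + I*√26990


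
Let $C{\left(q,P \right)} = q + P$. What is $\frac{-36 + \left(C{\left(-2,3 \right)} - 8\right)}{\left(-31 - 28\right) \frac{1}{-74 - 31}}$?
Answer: $- \frac{4515}{59} \approx -76.525$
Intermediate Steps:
$C{\left(q,P \right)} = P + q$
$\frac{-36 + \left(C{\left(-2,3 \right)} - 8\right)}{\left(-31 - 28\right) \frac{1}{-74 - 31}} = \frac{-36 + \left(\left(3 - 2\right) - 8\right)}{\left(-31 - 28\right) \frac{1}{-74 - 31}} = \frac{-36 + \left(1 - 8\right)}{\left(-59\right) \frac{1}{-105}} = \frac{-36 - 7}{\left(-59\right) \left(- \frac{1}{105}\right)} = \frac{1}{\frac{59}{105}} \left(-43\right) = \frac{105}{59} \left(-43\right) = - \frac{4515}{59}$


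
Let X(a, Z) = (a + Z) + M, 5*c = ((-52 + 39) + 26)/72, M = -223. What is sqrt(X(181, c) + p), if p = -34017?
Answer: I*sqrt(122612270)/60 ≈ 184.55*I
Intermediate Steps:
c = 13/360 (c = (((-52 + 39) + 26)/72)/5 = ((-13 + 26)*(1/72))/5 = (13*(1/72))/5 = (1/5)*(13/72) = 13/360 ≈ 0.036111)
X(a, Z) = -223 + Z + a (X(a, Z) = (a + Z) - 223 = (Z + a) - 223 = -223 + Z + a)
sqrt(X(181, c) + p) = sqrt((-223 + 13/360 + 181) - 34017) = sqrt(-15107/360 - 34017) = sqrt(-12261227/360) = I*sqrt(122612270)/60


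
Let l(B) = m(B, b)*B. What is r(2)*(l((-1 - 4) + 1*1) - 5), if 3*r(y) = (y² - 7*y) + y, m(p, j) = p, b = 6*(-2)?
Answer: -88/3 ≈ -29.333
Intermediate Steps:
b = -12
l(B) = B² (l(B) = B*B = B²)
r(y) = -2*y + y²/3 (r(y) = ((y² - 7*y) + y)/3 = (y² - 6*y)/3 = -2*y + y²/3)
r(2)*(l((-1 - 4) + 1*1) - 5) = ((⅓)*2*(-6 + 2))*(((-1 - 4) + 1*1)² - 5) = ((⅓)*2*(-4))*((-5 + 1)² - 5) = -8*((-4)² - 5)/3 = -8*(16 - 5)/3 = -8/3*11 = -88/3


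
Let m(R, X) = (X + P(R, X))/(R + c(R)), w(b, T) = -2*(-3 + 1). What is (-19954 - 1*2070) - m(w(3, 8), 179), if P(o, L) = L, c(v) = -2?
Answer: -22203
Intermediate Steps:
w(b, T) = 4 (w(b, T) = -2*(-2) = 4)
m(R, X) = 2*X/(-2 + R) (m(R, X) = (X + X)/(R - 2) = (2*X)/(-2 + R) = 2*X/(-2 + R))
(-19954 - 1*2070) - m(w(3, 8), 179) = (-19954 - 1*2070) - 2*179/(-2 + 4) = (-19954 - 2070) - 2*179/2 = -22024 - 2*179/2 = -22024 - 1*179 = -22024 - 179 = -22203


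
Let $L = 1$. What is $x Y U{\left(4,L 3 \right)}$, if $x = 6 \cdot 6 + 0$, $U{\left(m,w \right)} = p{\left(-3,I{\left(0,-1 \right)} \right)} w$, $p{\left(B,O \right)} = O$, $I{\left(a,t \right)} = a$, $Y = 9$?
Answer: $0$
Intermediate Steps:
$U{\left(m,w \right)} = 0$ ($U{\left(m,w \right)} = 0 w = 0$)
$x = 36$ ($x = 36 + 0 = 36$)
$x Y U{\left(4,L 3 \right)} = 36 \cdot 9 \cdot 0 = 324 \cdot 0 = 0$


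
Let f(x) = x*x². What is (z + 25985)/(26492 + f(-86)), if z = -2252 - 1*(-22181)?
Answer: -22957/304782 ≈ -0.075323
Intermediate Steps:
f(x) = x³
z = 19929 (z = -2252 + 22181 = 19929)
(z + 25985)/(26492 + f(-86)) = (19929 + 25985)/(26492 + (-86)³) = 45914/(26492 - 636056) = 45914/(-609564) = 45914*(-1/609564) = -22957/304782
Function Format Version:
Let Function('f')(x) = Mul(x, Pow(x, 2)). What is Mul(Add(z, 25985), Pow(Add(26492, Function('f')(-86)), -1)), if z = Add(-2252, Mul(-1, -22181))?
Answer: Rational(-22957, 304782) ≈ -0.075323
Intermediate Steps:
Function('f')(x) = Pow(x, 3)
z = 19929 (z = Add(-2252, 22181) = 19929)
Mul(Add(z, 25985), Pow(Add(26492, Function('f')(-86)), -1)) = Mul(Add(19929, 25985), Pow(Add(26492, Pow(-86, 3)), -1)) = Mul(45914, Pow(Add(26492, -636056), -1)) = Mul(45914, Pow(-609564, -1)) = Mul(45914, Rational(-1, 609564)) = Rational(-22957, 304782)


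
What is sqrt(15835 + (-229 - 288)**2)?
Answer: 2*sqrt(70781) ≈ 532.09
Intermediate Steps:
sqrt(15835 + (-229 - 288)**2) = sqrt(15835 + (-517)**2) = sqrt(15835 + 267289) = sqrt(283124) = 2*sqrt(70781)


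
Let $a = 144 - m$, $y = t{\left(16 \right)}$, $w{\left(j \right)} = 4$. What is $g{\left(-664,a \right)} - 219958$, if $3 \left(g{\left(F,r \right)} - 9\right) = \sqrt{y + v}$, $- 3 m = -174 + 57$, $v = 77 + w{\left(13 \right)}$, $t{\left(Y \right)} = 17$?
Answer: $-219949 + \frac{7 \sqrt{2}}{3} \approx -2.1995 \cdot 10^{5}$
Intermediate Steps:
$v = 81$ ($v = 77 + 4 = 81$)
$m = 39$ ($m = - \frac{-174 + 57}{3} = \left(- \frac{1}{3}\right) \left(-117\right) = 39$)
$y = 17$
$a = 105$ ($a = 144 - 39 = 105$)
$g{\left(F,r \right)} = 9 + \frac{7 \sqrt{2}}{3}$ ($g{\left(F,r \right)} = 9 + \frac{\sqrt{17 + 81}}{3} = 9 + \frac{\sqrt{98}}{3} = 9 + \frac{7 \sqrt{2}}{3}$)
$g{\left(-664,a \right)} - 219958 = \left(9 + \frac{7 \sqrt{2}}{3}\right) - 219958 = -219949 + \frac{7 \sqrt{2}}{3}$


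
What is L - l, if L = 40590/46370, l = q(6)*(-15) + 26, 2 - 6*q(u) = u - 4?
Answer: -116503/4637 ≈ -25.125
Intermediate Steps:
q(u) = 1 - u/6 (q(u) = ⅓ - (u - 4)/6 = ⅓ - (-4 + u)/6 = ⅓ + (⅔ - u/6) = 1 - u/6)
l = 26 (l = (1 - ⅙*6)*(-15) + 26 = (1 - 1)*(-15) + 26 = 0*(-15) + 26 = 0 + 26 = 26)
L = 4059/4637 (L = 40590*(1/46370) = 4059/4637 ≈ 0.87535)
L - l = 4059/4637 - 1*26 = 4059/4637 - 26 = -116503/4637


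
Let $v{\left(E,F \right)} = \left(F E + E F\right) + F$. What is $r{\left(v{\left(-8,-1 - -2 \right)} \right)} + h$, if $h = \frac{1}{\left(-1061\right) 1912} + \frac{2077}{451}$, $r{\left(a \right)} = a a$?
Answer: $\frac{210068900413}{914913032} \approx 229.61$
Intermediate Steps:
$v{\left(E,F \right)} = F + 2 E F$ ($v{\left(E,F \right)} = \left(E F + E F\right) + F = 2 E F + F = F + 2 E F$)
$r{\left(a \right)} = a^{2}$
$h = \frac{4213468213}{914913032}$ ($h = \left(- \frac{1}{1061}\right) \frac{1}{1912} + 2077 \cdot \frac{1}{451} = - \frac{1}{2028632} + \frac{2077}{451} = \frac{4213468213}{914913032} \approx 4.6053$)
$r{\left(v{\left(-8,-1 - -2 \right)} \right)} + h = \left(\left(-1 - -2\right) \left(1 + 2 \left(-8\right)\right)\right)^{2} + \frac{4213468213}{914913032} = \left(\left(-1 + 2\right) \left(1 - 16\right)\right)^{2} + \frac{4213468213}{914913032} = \left(1 \left(-15\right)\right)^{2} + \frac{4213468213}{914913032} = \left(-15\right)^{2} + \frac{4213468213}{914913032} = 225 + \frac{4213468213}{914913032} = \frac{210068900413}{914913032}$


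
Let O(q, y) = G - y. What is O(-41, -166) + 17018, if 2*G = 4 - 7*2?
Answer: 17179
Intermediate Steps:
G = -5 (G = (4 - 7*2)/2 = (4 - 14)/2 = (½)*(-10) = -5)
O(q, y) = -5 - y
O(-41, -166) + 17018 = (-5 - 1*(-166)) + 17018 = (-5 + 166) + 17018 = 161 + 17018 = 17179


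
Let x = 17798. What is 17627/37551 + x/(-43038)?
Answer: 15049688/269353323 ≈ 0.055873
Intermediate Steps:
17627/37551 + x/(-43038) = 17627/37551 + 17798/(-43038) = 17627*(1/37551) + 17798*(-1/43038) = 17627/37551 - 8899/21519 = 15049688/269353323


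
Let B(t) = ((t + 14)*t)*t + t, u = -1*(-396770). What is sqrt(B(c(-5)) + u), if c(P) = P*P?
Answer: sqrt(421170) ≈ 648.98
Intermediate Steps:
c(P) = P**2
u = 396770
B(t) = t + t**2*(14 + t) (B(t) = ((14 + t)*t)*t + t = (t*(14 + t))*t + t = t**2*(14 + t) + t = t + t**2*(14 + t))
sqrt(B(c(-5)) + u) = sqrt((-5)**2*(1 + ((-5)**2)**2 + 14*(-5)**2) + 396770) = sqrt(25*(1 + 25**2 + 14*25) + 396770) = sqrt(25*(1 + 625 + 350) + 396770) = sqrt(25*976 + 396770) = sqrt(24400 + 396770) = sqrt(421170)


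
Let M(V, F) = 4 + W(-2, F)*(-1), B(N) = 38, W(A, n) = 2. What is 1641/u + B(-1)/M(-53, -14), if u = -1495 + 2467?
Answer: 6703/324 ≈ 20.688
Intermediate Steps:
M(V, F) = 2 (M(V, F) = 4 + 2*(-1) = 4 - 2 = 2)
u = 972
1641/u + B(-1)/M(-53, -14) = 1641/972 + 38/2 = 1641*(1/972) + 38*(½) = 547/324 + 19 = 6703/324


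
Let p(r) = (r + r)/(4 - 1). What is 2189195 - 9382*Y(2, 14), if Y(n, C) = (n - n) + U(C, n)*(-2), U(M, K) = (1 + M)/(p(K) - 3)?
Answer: 2020319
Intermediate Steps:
p(r) = 2*r/3 (p(r) = (2*r)/3 = (2*r)*(⅓) = 2*r/3)
U(M, K) = (1 + M)/(-3 + 2*K/3) (U(M, K) = (1 + M)/(2*K/3 - 3) = (1 + M)/(-3 + 2*K/3))
Y(n, C) = -6*(1 + C)/(-9 + 2*n) (Y(n, C) = (n - n) + (3*(1 + C)/(-9 + 2*n))*(-2) = 0 - 6*(1 + C)/(-9 + 2*n) = -6*(1 + C)/(-9 + 2*n))
2189195 - 9382*Y(2, 14) = 2189195 - 56292*(-1 - 1*14)/(-9 + 2*2) = 2189195 - 56292*(-1 - 14)/(-9 + 4) = 2189195 - 56292*(-15)/(-5) = 2189195 - 56292*(-1)*(-15)/5 = 2189195 - 9382*18 = 2189195 - 168876 = 2020319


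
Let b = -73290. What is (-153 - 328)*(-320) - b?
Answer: 227210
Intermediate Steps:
(-153 - 328)*(-320) - b = (-153 - 328)*(-320) - 1*(-73290) = -481*(-320) + 73290 = 153920 + 73290 = 227210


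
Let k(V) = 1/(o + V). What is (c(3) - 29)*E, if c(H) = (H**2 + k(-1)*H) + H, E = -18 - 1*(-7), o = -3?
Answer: 781/4 ≈ 195.25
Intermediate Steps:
k(V) = 1/(-3 + V)
E = -11 (E = -18 + 7 = -11)
c(H) = H**2 + 3*H/4 (c(H) = (H**2 + H/(-3 - 1)) + H = (H**2 + H/(-4)) + H = (H**2 - H/4) + H = H**2 + 3*H/4)
(c(3) - 29)*E = ((1/4)*3*(3 + 4*3) - 29)*(-11) = ((1/4)*3*(3 + 12) - 29)*(-11) = ((1/4)*3*15 - 29)*(-11) = (45/4 - 29)*(-11) = -71/4*(-11) = 781/4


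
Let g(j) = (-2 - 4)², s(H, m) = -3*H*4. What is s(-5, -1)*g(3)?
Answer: 2160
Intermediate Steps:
s(H, m) = -12*H
g(j) = 36 (g(j) = (-6)² = 36)
s(-5, -1)*g(3) = -12*(-5)*36 = 60*36 = 2160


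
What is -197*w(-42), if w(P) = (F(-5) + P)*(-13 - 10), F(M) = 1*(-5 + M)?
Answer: -235612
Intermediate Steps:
F(M) = -5 + M
w(P) = 230 - 23*P (w(P) = ((-5 - 5) + P)*(-13 - 10) = (-10 + P)*(-23) = 230 - 23*P)
-197*w(-42) = -197*(230 - 23*(-42)) = -197*(230 + 966) = -197*1196 = -235612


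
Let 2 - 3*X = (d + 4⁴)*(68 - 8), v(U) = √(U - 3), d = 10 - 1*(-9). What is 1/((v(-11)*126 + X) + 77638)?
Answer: 81156/5854735679 - 567*I*√14/23418942716 ≈ 1.3862e-5 - 9.059e-8*I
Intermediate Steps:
d = 19 (d = 10 + 9 = 19)
v(U) = √(-3 + U)
X = -16498/3 (X = ⅔ - (19 + 4⁴)*(68 - 8)/3 = ⅔ - (19 + 256)*60/3 = ⅔ - 275*60/3 = ⅔ - ⅓*16500 = ⅔ - 5500 = -16498/3 ≈ -5499.3)
1/((v(-11)*126 + X) + 77638) = 1/((√(-3 - 11)*126 - 16498/3) + 77638) = 1/((√(-14)*126 - 16498/3) + 77638) = 1/(((I*√14)*126 - 16498/3) + 77638) = 1/((126*I*√14 - 16498/3) + 77638) = 1/((-16498/3 + 126*I*√14) + 77638) = 1/(216416/3 + 126*I*√14)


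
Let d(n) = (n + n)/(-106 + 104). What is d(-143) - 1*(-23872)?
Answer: 24015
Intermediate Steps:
d(n) = -n (d(n) = (2*n)/(-2) = (2*n)*(-½) = -n)
d(-143) - 1*(-23872) = -1*(-143) - 1*(-23872) = 143 + 23872 = 24015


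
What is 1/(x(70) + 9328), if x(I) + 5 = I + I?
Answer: 1/9463 ≈ 0.00010567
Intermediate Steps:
x(I) = -5 + 2*I (x(I) = -5 + (I + I) = -5 + 2*I)
1/(x(70) + 9328) = 1/((-5 + 2*70) + 9328) = 1/((-5 + 140) + 9328) = 1/(135 + 9328) = 1/9463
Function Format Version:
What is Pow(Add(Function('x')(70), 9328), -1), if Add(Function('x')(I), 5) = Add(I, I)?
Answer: Rational(1, 9463) ≈ 0.00010567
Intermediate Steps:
Function('x')(I) = Add(-5, Mul(2, I)) (Function('x')(I) = Add(-5, Add(I, I)) = Add(-5, Mul(2, I)))
Pow(Add(Function('x')(70), 9328), -1) = Pow(Add(Add(-5, Mul(2, 70)), 9328), -1) = Pow(Add(Add(-5, 140), 9328), -1) = Pow(Add(135, 9328), -1) = Pow(9463, -1) = Rational(1, 9463)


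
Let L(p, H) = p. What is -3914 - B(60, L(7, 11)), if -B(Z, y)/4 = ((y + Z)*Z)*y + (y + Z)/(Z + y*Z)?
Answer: 13037587/120 ≈ 1.0865e+5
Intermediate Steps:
B(Z, y) = -4*(Z + y)/(Z + Z*y) - 4*Z*y*(Z + y) (B(Z, y) = -4*(((y + Z)*Z)*y + (y + Z)/(Z + y*Z)) = -4*(((Z + y)*Z)*y + (Z + y)/(Z + Z*y)) = -4*((Z*(Z + y))*y + (Z + y)/(Z + Z*y)) = -4*(Z*y*(Z + y) + (Z + y)/(Z + Z*y)) = -4*((Z + y)/(Z + Z*y) + Z*y*(Z + y)) = -4*(Z + y)/(Z + Z*y) - 4*Z*y*(Z + y))
-3914 - B(60, L(7, 11)) = -3914 - 4*(-1*60 - 1*7 - 1*7*60**3 - 1*60**2*7**2 - 1*60**2*7**3 - 1*60**3*7**2)/(60*(1 + 7)) = -3914 - 4*(-60 - 7 - 1*7*216000 - 1*3600*49 - 1*3600*343 - 1*216000*49)/(60*8) = -3914 - 4*(-60 - 7 - 1512000 - 176400 - 1234800 - 10584000)/(60*8) = -3914 - 4*(-13507267)/(60*8) = -3914 - 1*(-13507267/120) = -3914 + 13507267/120 = 13037587/120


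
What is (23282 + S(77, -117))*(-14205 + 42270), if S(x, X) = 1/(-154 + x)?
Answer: 50312490345/77 ≈ 6.5341e+8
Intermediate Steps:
(23282 + S(77, -117))*(-14205 + 42270) = (23282 + 1/(-154 + 77))*(-14205 + 42270) = (23282 + 1/(-77))*28065 = (23282 - 1/77)*28065 = (1792713/77)*28065 = 50312490345/77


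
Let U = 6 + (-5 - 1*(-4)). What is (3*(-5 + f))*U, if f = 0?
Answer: -75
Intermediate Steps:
U = 5 (U = 6 + (-5 + 4) = 6 - 1 = 5)
(3*(-5 + f))*U = (3*(-5 + 0))*5 = (3*(-5))*5 = -15*5 = -75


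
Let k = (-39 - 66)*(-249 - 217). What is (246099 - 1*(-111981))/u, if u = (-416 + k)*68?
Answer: 44760/412369 ≈ 0.10854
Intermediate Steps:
k = 48930 (k = -105*(-466) = 48930)
u = 3298952 (u = (-416 + 48930)*68 = 48514*68 = 3298952)
(246099 - 1*(-111981))/u = (246099 - 1*(-111981))/3298952 = (246099 + 111981)*(1/3298952) = 358080*(1/3298952) = 44760/412369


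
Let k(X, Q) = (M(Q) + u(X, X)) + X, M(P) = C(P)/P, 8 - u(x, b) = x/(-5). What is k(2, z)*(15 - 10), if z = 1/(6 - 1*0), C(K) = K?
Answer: 57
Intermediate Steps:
u(x, b) = 8 + x/5 (u(x, b) = 8 - x/(-5) = 8 - x*(-1)/5 = 8 - (-1)*x/5 = 8 + x/5)
M(P) = 1 (M(P) = P/P = 1)
z = 1/6 (z = 1/(6 + 0) = 1/6 ≈ 0.16667)
k(X, Q) = 9 + 6*X/5 (k(X, Q) = (1 + (8 + X/5)) + X = (9 + X/5) + X = 9 + 6*X/5)
k(2, z)*(15 - 10) = (9 + (6/5)*2)*(15 - 10) = (9 + 12/5)*5 = (57/5)*5 = 57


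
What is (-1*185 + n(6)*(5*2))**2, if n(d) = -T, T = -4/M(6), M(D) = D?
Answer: 286225/9 ≈ 31803.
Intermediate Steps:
T = -2/3 (T = -4/6 = -4*1/6 = -2/3 ≈ -0.66667)
n(d) = 2/3 (n(d) = -1*(-2/3) = 2/3)
(-1*185 + n(6)*(5*2))**2 = (-1*185 + 2*(5*2)/3)**2 = (-185 + (2/3)*10)**2 = (-185 + 20/3)**2 = (-535/3)**2 = 286225/9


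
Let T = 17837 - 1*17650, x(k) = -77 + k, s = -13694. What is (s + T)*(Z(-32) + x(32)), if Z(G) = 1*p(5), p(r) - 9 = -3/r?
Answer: 2471781/5 ≈ 4.9436e+5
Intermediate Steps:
p(r) = 9 - 3/r
Z(G) = 42/5 (Z(G) = 1*(9 - 3/5) = 1*(9 - 3*⅕) = 1*(9 - ⅗) = 1*(42/5) = 42/5)
T = 187 (T = 17837 - 17650 = 187)
(s + T)*(Z(-32) + x(32)) = (-13694 + 187)*(42/5 + (-77 + 32)) = -13507*(42/5 - 45) = -13507*(-183/5) = 2471781/5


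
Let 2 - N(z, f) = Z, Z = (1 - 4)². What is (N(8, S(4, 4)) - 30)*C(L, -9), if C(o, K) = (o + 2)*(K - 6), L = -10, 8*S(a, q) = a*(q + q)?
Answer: -4440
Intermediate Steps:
S(a, q) = a*q/4 (S(a, q) = (a*(q + q))/8 = (a*(2*q))/8 = (2*a*q)/8 = a*q/4)
Z = 9 (Z = (-3)² = 9)
N(z, f) = -7 (N(z, f) = 2 - 1*9 = 2 - 9 = -7)
C(o, K) = (-6 + K)*(2 + o) (C(o, K) = (2 + o)*(-6 + K) = (-6 + K)*(2 + o))
(N(8, S(4, 4)) - 30)*C(L, -9) = (-7 - 30)*(-12 - 6*(-10) + 2*(-9) - 9*(-10)) = -37*(-12 + 60 - 18 + 90) = -37*120 = -4440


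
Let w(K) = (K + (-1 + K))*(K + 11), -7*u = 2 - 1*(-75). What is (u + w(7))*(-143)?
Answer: -31889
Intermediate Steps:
u = -11 (u = -(2 - 1*(-75))/7 = -(2 + 75)/7 = -⅐*77 = -11)
w(K) = (-1 + 2*K)*(11 + K)
(u + w(7))*(-143) = (-11 + (-11 + 2*7² + 21*7))*(-143) = (-11 + (-11 + 2*49 + 147))*(-143) = (-11 + (-11 + 98 + 147))*(-143) = (-11 + 234)*(-143) = 223*(-143) = -31889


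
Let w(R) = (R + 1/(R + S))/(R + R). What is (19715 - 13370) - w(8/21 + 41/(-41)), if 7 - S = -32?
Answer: 132955783/20956 ≈ 6344.5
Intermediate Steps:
S = 39 (S = 7 - 1*(-32) = 7 + 32 = 39)
w(R) = (R + 1/(39 + R))/(2*R) (w(R) = (R + 1/(R + 39))/(R + R) = (R + 1/(39 + R))/((2*R)) = (R + 1/(39 + R))*(1/(2*R)) = (R + 1/(39 + R))/(2*R))
(19715 - 13370) - w(8/21 + 41/(-41)) = (19715 - 13370) - (1 + (8/21 + 41/(-41))² + 39*(8/21 + 41/(-41)))/(2*(8/21 + 41/(-41))*(39 + (8/21 + 41/(-41)))) = 6345 - (1 + (8*(1/21) + 41*(-1/41))² + 39*(8*(1/21) + 41*(-1/41)))/(2*(8*(1/21) + 41*(-1/41))*(39 + (8*(1/21) + 41*(-1/41)))) = 6345 - (1 + (8/21 - 1)² + 39*(8/21 - 1))/(2*(8/21 - 1)*(39 + (8/21 - 1))) = 6345 - (1 + (-13/21)² + 39*(-13/21))/(2*(-13/21)*(39 - 13/21)) = 6345 - (-21)*(1 + 169/441 - 169/7)/(2*13*806/21) = 6345 - (-21)*21*(-10037)/(2*13*806*441) = 6345 - 1*10037/20956 = 6345 - 10037/20956 = 132955783/20956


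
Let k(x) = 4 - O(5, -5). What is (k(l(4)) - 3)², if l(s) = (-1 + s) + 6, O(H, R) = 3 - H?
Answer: 9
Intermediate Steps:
l(s) = 5 + s
k(x) = 6 (k(x) = 4 - (3 - 1*5) = 4 - (3 - 5) = 4 - 1*(-2) = 4 + 2 = 6)
(k(l(4)) - 3)² = (6 - 3)² = 3² = 9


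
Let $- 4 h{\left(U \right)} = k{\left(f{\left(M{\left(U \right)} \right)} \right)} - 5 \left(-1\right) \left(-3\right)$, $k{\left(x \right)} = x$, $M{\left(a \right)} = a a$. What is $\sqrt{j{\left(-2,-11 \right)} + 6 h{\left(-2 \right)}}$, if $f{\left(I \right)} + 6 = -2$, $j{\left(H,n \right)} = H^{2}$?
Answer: $\frac{\sqrt{154}}{2} \approx 6.2048$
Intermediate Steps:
$M{\left(a \right)} = a^{2}$
$f{\left(I \right)} = -8$ ($f{\left(I \right)} = -6 - 2 = -8$)
$h{\left(U \right)} = \frac{23}{4}$ ($h{\left(U \right)} = - \frac{-8 - 5 \left(-1\right) \left(-3\right)}{4} = - \frac{-8 - \left(-5\right) \left(-3\right)}{4} = - \frac{-8 - 15}{4} = \left(- \frac{1}{4}\right) \left(-23\right) = \frac{23}{4}$)
$\sqrt{j{\left(-2,-11 \right)} + 6 h{\left(-2 \right)}} = \sqrt{\left(-2\right)^{2} + 6 \cdot \frac{23}{4}} = \sqrt{4 + \frac{69}{2}} = \sqrt{\frac{77}{2}} = \frac{\sqrt{154}}{2}$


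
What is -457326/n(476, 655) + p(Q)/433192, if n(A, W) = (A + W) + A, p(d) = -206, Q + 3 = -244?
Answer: -99055147817/348069772 ≈ -284.58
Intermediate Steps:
Q = -247 (Q = -3 - 244 = -247)
n(A, W) = W + 2*A
-457326/n(476, 655) + p(Q)/433192 = -457326/(655 + 2*476) - 206/433192 = -457326/(655 + 952) - 206*1/433192 = -457326/1607 - 103/216596 = -99055147817/348069772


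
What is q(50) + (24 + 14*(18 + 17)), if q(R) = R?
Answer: 564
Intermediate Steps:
q(50) + (24 + 14*(18 + 17)) = 50 + (24 + 14*(18 + 17)) = 50 + (24 + 14*35) = 50 + (24 + 490) = 50 + 514 = 564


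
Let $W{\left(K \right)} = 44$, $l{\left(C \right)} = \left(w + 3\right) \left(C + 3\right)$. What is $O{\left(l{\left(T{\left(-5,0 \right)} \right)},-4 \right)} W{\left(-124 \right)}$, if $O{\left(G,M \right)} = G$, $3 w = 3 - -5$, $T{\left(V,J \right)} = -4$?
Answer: $- \frac{748}{3} \approx -249.33$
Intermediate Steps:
$w = \frac{8}{3}$ ($w = \frac{3 - -5}{3} = \frac{3 + 5}{3} = \frac{1}{3} \cdot 8 = \frac{8}{3} \approx 2.6667$)
$l{\left(C \right)} = 17 + \frac{17 C}{3}$ ($l{\left(C \right)} = \left(\frac{8}{3} + 3\right) \left(C + 3\right) = \frac{17 \left(3 + C\right)}{3} = 17 + \frac{17 C}{3}$)
$O{\left(l{\left(T{\left(-5,0 \right)} \right)},-4 \right)} W{\left(-124 \right)} = \left(17 + \frac{17}{3} \left(-4\right)\right) 44 = \left(17 - \frac{68}{3}\right) 44 = \left(- \frac{17}{3}\right) 44 = - \frac{748}{3}$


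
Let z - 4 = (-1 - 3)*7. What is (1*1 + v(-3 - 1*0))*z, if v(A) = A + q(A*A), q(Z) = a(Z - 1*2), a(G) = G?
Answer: -120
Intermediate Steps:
q(Z) = -2 + Z (q(Z) = Z - 1*2 = Z - 2 = -2 + Z)
v(A) = -2 + A + A² (v(A) = A + (-2 + A*A) = A + (-2 + A²) = -2 + A + A²)
z = -24 (z = 4 + (-1 - 3)*7 = 4 - 4*7 = 4 - 28 = -24)
(1*1 + v(-3 - 1*0))*z = (1*1 + (-2 + (-3 - 1*0) + (-3 - 1*0)²))*(-24) = (1 + (-2 + (-3 + 0) + (-3 + 0)²))*(-24) = (1 + (-2 - 3 + (-3)²))*(-24) = (1 + (-2 - 3 + 9))*(-24) = (1 + 4)*(-24) = 5*(-24) = -120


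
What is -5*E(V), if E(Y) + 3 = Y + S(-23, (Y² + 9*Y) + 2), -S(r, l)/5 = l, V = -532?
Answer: 6958625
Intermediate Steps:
S(r, l) = -5*l
E(Y) = -13 - 44*Y - 5*Y² (E(Y) = -3 + (Y - 5*((Y² + 9*Y) + 2)) = -3 + (Y - 5*(2 + Y² + 9*Y)) = -3 + (Y + (-10 - 45*Y - 5*Y²)) = -3 + (-10 - 44*Y - 5*Y²) = -13 - 44*Y - 5*Y²)
-5*E(V) = -5*(-13 - 44*(-532) - 5*(-532)²) = -5*(-13 + 23408 - 5*283024) = -5*(-13 + 23408 - 1415120) = -5*(-1391725) = 6958625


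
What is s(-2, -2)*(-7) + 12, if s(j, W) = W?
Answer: 26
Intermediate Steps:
s(-2, -2)*(-7) + 12 = -2*(-7) + 12 = 14 + 12 = 26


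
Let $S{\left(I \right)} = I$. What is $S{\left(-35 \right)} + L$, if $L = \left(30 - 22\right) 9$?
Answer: $37$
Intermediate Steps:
$L = 72$ ($L = 8 \cdot 9 = 72$)
$S{\left(-35 \right)} + L = -35 + 72 = 37$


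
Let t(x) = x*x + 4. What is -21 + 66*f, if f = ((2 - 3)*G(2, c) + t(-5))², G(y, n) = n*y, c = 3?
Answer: 34893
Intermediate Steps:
t(x) = 4 + x² (t(x) = x² + 4 = 4 + x²)
f = 529 (f = ((2 - 3)*(3*2) + (4 + (-5)²))² = (-1*6 + (4 + 25))² = (-6 + 29)² = 23² = 529)
-21 + 66*f = -21 + 66*529 = -21 + 34914 = 34893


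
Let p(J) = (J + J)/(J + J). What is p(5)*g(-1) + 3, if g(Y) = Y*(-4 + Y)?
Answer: 8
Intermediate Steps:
p(J) = 1 (p(J) = (2*J)/((2*J)) = (2*J)*(1/(2*J)) = 1)
p(5)*g(-1) + 3 = 1*(-(-4 - 1)) + 3 = 1*(-1*(-5)) + 3 = 1*5 + 3 = 5 + 3 = 8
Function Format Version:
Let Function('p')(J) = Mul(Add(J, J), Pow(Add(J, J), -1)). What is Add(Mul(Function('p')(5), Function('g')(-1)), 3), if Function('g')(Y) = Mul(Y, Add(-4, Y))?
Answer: 8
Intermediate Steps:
Function('p')(J) = 1 (Function('p')(J) = Mul(Mul(2, J), Pow(Mul(2, J), -1)) = Mul(Mul(2, J), Mul(Rational(1, 2), Pow(J, -1))) = 1)
Add(Mul(Function('p')(5), Function('g')(-1)), 3) = Add(Mul(1, Mul(-1, Add(-4, -1))), 3) = Add(Mul(1, Mul(-1, -5)), 3) = Add(Mul(1, 5), 3) = Add(5, 3) = 8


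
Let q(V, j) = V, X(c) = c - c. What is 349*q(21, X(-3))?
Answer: 7329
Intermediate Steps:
X(c) = 0
349*q(21, X(-3)) = 349*21 = 7329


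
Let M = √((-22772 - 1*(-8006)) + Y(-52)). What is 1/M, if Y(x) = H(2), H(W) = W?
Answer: -I*√3691/7382 ≈ -0.00823*I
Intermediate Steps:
Y(x) = 2
M = 2*I*√3691 (M = √((-22772 - 1*(-8006)) + 2) = √((-22772 + 8006) + 2) = √(-14766 + 2) = √(-14764) = 2*I*√3691 ≈ 121.51*I)
1/M = 1/(2*I*√3691) = -I*√3691/7382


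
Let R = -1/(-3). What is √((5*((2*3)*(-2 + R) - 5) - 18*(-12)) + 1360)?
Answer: √1501 ≈ 38.743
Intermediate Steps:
R = ⅓ (R = -1*(-⅓) = ⅓ ≈ 0.33333)
√((5*((2*3)*(-2 + R) - 5) - 18*(-12)) + 1360) = √((5*((2*3)*(-2 + ⅓) - 5) - 18*(-12)) + 1360) = √((5*(6*(-5/3) - 5) + 216) + 1360) = √((5*(-10 - 5) + 216) + 1360) = √((5*(-15) + 216) + 1360) = √((-75 + 216) + 1360) = √(141 + 1360) = √1501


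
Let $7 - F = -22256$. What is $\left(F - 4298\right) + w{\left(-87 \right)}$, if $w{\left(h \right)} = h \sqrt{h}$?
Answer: $17965 - 87 i \sqrt{87} \approx 17965.0 - 811.48 i$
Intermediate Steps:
$F = 22263$ ($F = 7 - -22256 = 7 + 22256 = 22263$)
$w{\left(h \right)} = h^{\frac{3}{2}}$
$\left(F - 4298\right) + w{\left(-87 \right)} = \left(22263 - 4298\right) + \left(-87\right)^{\frac{3}{2}} = 17965 - 87 i \sqrt{87}$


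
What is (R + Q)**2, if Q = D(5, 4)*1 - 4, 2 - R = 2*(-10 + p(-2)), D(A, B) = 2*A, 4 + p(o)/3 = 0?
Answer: 2704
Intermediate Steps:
p(o) = -12 (p(o) = -12 + 3*0 = -12 + 0 = -12)
R = 46 (R = 2 - 2*(-10 - 12) = 2 - 2*(-22) = 2 - 1*(-44) = 2 + 44 = 46)
Q = 6 (Q = (2*5)*1 - 4 = 10*1 - 4 = 10 - 4 = 6)
(R + Q)**2 = (46 + 6)**2 = 52**2 = 2704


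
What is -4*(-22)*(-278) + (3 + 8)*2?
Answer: -24442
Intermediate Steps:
-4*(-22)*(-278) + (3 + 8)*2 = 88*(-278) + 11*2 = -24464 + 22 = -24442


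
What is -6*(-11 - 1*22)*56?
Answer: 11088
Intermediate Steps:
-6*(-11 - 1*22)*56 = -6*(-11 - 22)*56 = -6*(-33)*56 = 198*56 = 11088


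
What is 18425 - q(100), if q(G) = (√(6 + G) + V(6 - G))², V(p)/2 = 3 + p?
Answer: -14805 + 364*√106 ≈ -11057.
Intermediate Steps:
V(p) = 6 + 2*p (V(p) = 2*(3 + p) = 6 + 2*p)
q(G) = (18 + √(6 + G) - 2*G)² (q(G) = (√(6 + G) + (6 + 2*(6 - G)))² = (√(6 + G) + (6 + (12 - 2*G)))² = (√(6 + G) + (18 - 2*G))² = (18 + √(6 + G) - 2*G)²)
18425 - q(100) = 18425 - (18 + √(6 + 100) - 2*100)² = 18425 - (18 + √106 - 200)² = 18425 - (-182 + √106)²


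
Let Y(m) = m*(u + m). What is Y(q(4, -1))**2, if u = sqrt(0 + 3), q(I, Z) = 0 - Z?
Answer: (1 + sqrt(3))**2 ≈ 7.4641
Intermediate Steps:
q(I, Z) = -Z
u = sqrt(3) ≈ 1.7320
Y(m) = m*(m + sqrt(3)) (Y(m) = m*(sqrt(3) + m) = m*(m + sqrt(3)))
Y(q(4, -1))**2 = ((-1*(-1))*(-1*(-1) + sqrt(3)))**2 = (1*(1 + sqrt(3)))**2 = (1 + sqrt(3))**2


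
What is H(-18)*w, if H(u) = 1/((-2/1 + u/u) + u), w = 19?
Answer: -1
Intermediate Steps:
H(u) = 1/(-1 + u) (H(u) = 1/((-2*1 + 1) + u) = 1/((-2 + 1) + u) = 1/(-1 + u))
H(-18)*w = 19/(-1 - 18) = 19/(-19) = -1/19*19 = -1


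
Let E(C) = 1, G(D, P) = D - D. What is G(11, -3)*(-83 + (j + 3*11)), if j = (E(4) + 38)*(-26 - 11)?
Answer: 0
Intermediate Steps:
G(D, P) = 0
j = -1443 (j = (1 + 38)*(-26 - 11) = 39*(-37) = -1443)
G(11, -3)*(-83 + (j + 3*11)) = 0*(-83 + (-1443 + 3*11)) = 0*(-83 + (-1443 + 33)) = 0*(-83 - 1410) = 0*(-1493) = 0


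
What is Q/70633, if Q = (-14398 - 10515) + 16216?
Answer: -8697/70633 ≈ -0.12313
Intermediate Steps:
Q = -8697 (Q = -24913 + 16216 = -8697)
Q/70633 = -8697/70633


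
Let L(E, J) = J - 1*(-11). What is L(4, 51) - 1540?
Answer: -1478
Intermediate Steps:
L(E, J) = 11 + J (L(E, J) = J + 11 = 11 + J)
L(4, 51) - 1540 = (11 + 51) - 1540 = 62 - 1540 = -1478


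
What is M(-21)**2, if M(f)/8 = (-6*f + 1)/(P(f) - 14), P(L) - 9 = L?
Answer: 258064/169 ≈ 1527.0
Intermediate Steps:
P(L) = 9 + L
M(f) = 8*(1 - 6*f)/(-5 + f) (M(f) = 8*((-6*f + 1)/((9 + f) - 14)) = 8*((1 - 6*f)/(-5 + f)) = 8*(1 - 6*f)/(-5 + f))
M(-21)**2 = (8*(1 - 6*(-21))/(-5 - 21))**2 = (8*(1 + 126)/(-26))**2 = (8*(-1/26)*127)**2 = (-508/13)**2 = 258064/169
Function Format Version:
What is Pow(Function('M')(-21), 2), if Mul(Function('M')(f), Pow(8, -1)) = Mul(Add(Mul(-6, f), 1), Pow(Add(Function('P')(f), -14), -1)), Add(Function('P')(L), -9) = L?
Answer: Rational(258064, 169) ≈ 1527.0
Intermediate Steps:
Function('P')(L) = Add(9, L)
Function('M')(f) = Mul(8, Pow(Add(-5, f), -1), Add(1, Mul(-6, f))) (Function('M')(f) = Mul(8, Mul(Add(Mul(-6, f), 1), Pow(Add(Add(9, f), -14), -1))) = Mul(8, Mul(Add(1, Mul(-6, f)), Pow(Add(-5, f), -1))) = Mul(8, Mul(Pow(Add(-5, f), -1), Add(1, Mul(-6, f)))) = Mul(8, Pow(Add(-5, f), -1), Add(1, Mul(-6, f))))
Pow(Function('M')(-21), 2) = Pow(Mul(8, Pow(Add(-5, -21), -1), Add(1, Mul(-6, -21))), 2) = Pow(Mul(8, Pow(-26, -1), Add(1, 126)), 2) = Pow(Mul(8, Rational(-1, 26), 127), 2) = Pow(Rational(-508, 13), 2) = Rational(258064, 169)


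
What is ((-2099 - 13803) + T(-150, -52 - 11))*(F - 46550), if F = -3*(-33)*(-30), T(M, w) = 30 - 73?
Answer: 789596400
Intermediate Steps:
T(M, w) = -43
F = -2970 (F = 99*(-30) = -2970)
((-2099 - 13803) + T(-150, -52 - 11))*(F - 46550) = ((-2099 - 13803) - 43)*(-2970 - 46550) = (-15902 - 43)*(-49520) = -15945*(-49520) = 789596400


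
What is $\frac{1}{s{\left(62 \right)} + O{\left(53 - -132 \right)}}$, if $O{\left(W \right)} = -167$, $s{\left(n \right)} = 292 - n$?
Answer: $\frac{1}{63} \approx 0.015873$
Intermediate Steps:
$\frac{1}{s{\left(62 \right)} + O{\left(53 - -132 \right)}} = \frac{1}{\left(292 - 62\right) - 167} = \frac{1}{230 - 167} = \frac{1}{63}$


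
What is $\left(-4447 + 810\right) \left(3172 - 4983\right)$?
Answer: $6586607$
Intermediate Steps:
$\left(-4447 + 810\right) \left(3172 - 4983\right) = \left(-3637\right) \left(-1811\right) = 6586607$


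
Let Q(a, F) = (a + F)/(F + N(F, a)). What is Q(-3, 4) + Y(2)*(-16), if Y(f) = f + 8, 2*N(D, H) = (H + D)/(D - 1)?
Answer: -3994/25 ≈ -159.76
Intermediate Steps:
N(D, H) = (D + H)/(2*(-1 + D)) (N(D, H) = ((H + D)/(D - 1))/2 = ((D + H)/(-1 + D))/2 = (D + H)/(2*(-1 + D)))
Q(a, F) = (F + a)/(F + (F + a)/(2*(-1 + F))) (Q(a, F) = (a + F)/(F + (F + a)/(2*(-1 + F))) = (F + a)/(F + (F + a)/(2*(-1 + F))))
Y(f) = 8 + f
Q(-3, 4) + Y(2)*(-16) = 2*(-1 + 4)*(4 - 3)/(4 - 3 + 2*4*(-1 + 4)) + (8 + 2)*(-16) = 2*3*1/(4 - 3 + 2*4*3) + 10*(-16) = 2*3*1/(4 - 3 + 24) - 160 = 2*3*1/25 - 160 = 2*(1/25)*3*1 - 160 = 6/25 - 160 = -3994/25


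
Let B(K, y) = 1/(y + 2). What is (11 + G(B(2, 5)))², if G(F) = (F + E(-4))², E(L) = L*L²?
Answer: 40139321104/2401 ≈ 1.6718e+7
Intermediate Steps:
E(L) = L³
B(K, y) = 1/(2 + y)
G(F) = (-64 + F)² (G(F) = (F + (-4)³)² = (F - 64)² = (-64 + F)²)
(11 + G(B(2, 5)))² = (11 + (-64 + 1/(2 + 5))²)² = (11 + (-64 + 1/7)²)² = (11 + (-64 + ⅐)²)² = (11 + (-447/7)²)² = (11 + 199809/49)² = (200348/49)² = 40139321104/2401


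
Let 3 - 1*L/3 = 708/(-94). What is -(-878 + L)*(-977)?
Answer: -38866037/47 ≈ -8.2694e+5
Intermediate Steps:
L = 1485/47 (L = 9 - 2124/(-94) = 9 - 2124*(-1)/94 = 9 - 3*(-354/47) = 9 + 1062/47 = 1485/47 ≈ 31.596)
-(-878 + L)*(-977) = -(-878 + 1485/47)*(-977) = -(-39781)*(-977)/47 = -1*38866037/47 = -38866037/47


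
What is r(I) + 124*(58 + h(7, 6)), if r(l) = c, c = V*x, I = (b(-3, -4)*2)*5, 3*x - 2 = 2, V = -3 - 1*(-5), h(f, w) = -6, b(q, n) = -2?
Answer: 19352/3 ≈ 6450.7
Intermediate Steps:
V = 2 (V = -3 + 5 = 2)
x = 4/3 (x = ⅔ + (⅓)*2 = ⅔ + ⅔ = 4/3 ≈ 1.3333)
I = -20 (I = -2*2*5 = -4*5 = -20)
c = 8/3 (c = 2*(4/3) = 8/3 ≈ 2.6667)
r(l) = 8/3
r(I) + 124*(58 + h(7, 6)) = 8/3 + 124*(58 - 6) = 8/3 + 124*52 = 8/3 + 6448 = 19352/3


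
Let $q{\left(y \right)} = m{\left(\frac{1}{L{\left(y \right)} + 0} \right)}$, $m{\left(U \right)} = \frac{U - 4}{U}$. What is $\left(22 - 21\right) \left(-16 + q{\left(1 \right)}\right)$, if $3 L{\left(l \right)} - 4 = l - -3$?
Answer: $- \frac{77}{3} \approx -25.667$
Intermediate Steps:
$L{\left(l \right)} = \frac{7}{3} + \frac{l}{3}$ ($L{\left(l \right)} = \frac{4}{3} + \frac{l - -3}{3} = \frac{4}{3} + \frac{l + 3}{3} = \frac{4}{3} + \frac{3 + l}{3} = \frac{4}{3} + \left(1 + \frac{l}{3}\right) = \frac{7}{3} + \frac{l}{3}$)
$m{\left(U \right)} = \frac{-4 + U}{U}$ ($m{\left(U \right)} = \frac{U - 4}{U} = \frac{-4 + U}{U}$)
$q{\left(y \right)} = \left(-4 + \frac{1}{\frac{7}{3} + \frac{y}{3}}\right) \left(\frac{7}{3} + \frac{y}{3}\right)$ ($q{\left(y \right)} = \frac{-4 + \frac{1}{\left(\frac{7}{3} + \frac{y}{3}\right) + 0}}{\frac{1}{\left(\frac{7}{3} + \frac{y}{3}\right) + 0}} = \frac{-4 + \frac{1}{\frac{7}{3} + \frac{y}{3}}}{\frac{1}{\frac{7}{3} + \frac{y}{3}}} = \left(\frac{7}{3} + \frac{y}{3}\right) \left(-4 + \frac{1}{\frac{7}{3} + \frac{y}{3}}\right) = \left(-4 + \frac{1}{\frac{7}{3} + \frac{y}{3}}\right) \left(\frac{7}{3} + \frac{y}{3}\right)$)
$\left(22 - 21\right) \left(-16 + q{\left(1 \right)}\right) = \left(22 - 21\right) \left(-16 - \frac{29}{3}\right) = 1 \left(-16 - \frac{29}{3}\right) = 1 \left(- \frac{77}{3}\right) = - \frac{77}{3}$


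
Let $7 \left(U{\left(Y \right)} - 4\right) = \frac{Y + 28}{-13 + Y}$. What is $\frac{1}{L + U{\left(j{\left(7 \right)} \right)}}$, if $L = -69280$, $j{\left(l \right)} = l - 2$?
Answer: $- \frac{56}{3879489} \approx -1.4435 \cdot 10^{-5}$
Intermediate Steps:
$j{\left(l \right)} = -2 + l$
$U{\left(Y \right)} = 4 + \frac{28 + Y}{7 \left(-13 + Y\right)}$ ($U{\left(Y \right)} = 4 + \frac{\left(Y + 28\right) \frac{1}{-13 + Y}}{7} = 4 + \frac{\left(28 + Y\right) \frac{1}{-13 + Y}}{7} = 4 + \frac{\frac{1}{-13 + Y} \left(28 + Y\right)}{7} = 4 + \frac{28 + Y}{7 \left(-13 + Y\right)}$)
$\frac{1}{L + U{\left(j{\left(7 \right)} \right)}} = \frac{1}{-69280 + \frac{-336 + 29 \left(-2 + 7\right)}{7 \left(-13 + \left(-2 + 7\right)\right)}} = \frac{1}{-69280 + \frac{-336 + 29 \cdot 5}{7 \left(-13 + 5\right)}} = \frac{1}{-69280 + \frac{-336 + 145}{7 \left(-8\right)}} = \frac{1}{-69280 + \frac{1}{7} \left(- \frac{1}{8}\right) \left(-191\right)} = \frac{1}{-69280 + \frac{191}{56}} = \frac{1}{- \frac{3879489}{56}} = - \frac{56}{3879489}$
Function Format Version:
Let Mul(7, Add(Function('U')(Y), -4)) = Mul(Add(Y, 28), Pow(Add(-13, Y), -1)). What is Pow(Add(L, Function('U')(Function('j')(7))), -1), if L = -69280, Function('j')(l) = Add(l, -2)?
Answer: Rational(-56, 3879489) ≈ -1.4435e-5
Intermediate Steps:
Function('j')(l) = Add(-2, l)
Function('U')(Y) = Add(4, Mul(Rational(1, 7), Pow(Add(-13, Y), -1), Add(28, Y))) (Function('U')(Y) = Add(4, Mul(Rational(1, 7), Mul(Add(Y, 28), Pow(Add(-13, Y), -1)))) = Add(4, Mul(Rational(1, 7), Mul(Add(28, Y), Pow(Add(-13, Y), -1)))) = Add(4, Mul(Rational(1, 7), Mul(Pow(Add(-13, Y), -1), Add(28, Y)))) = Add(4, Mul(Rational(1, 7), Pow(Add(-13, Y), -1), Add(28, Y))))
Pow(Add(L, Function('U')(Function('j')(7))), -1) = Pow(Add(-69280, Mul(Rational(1, 7), Pow(Add(-13, Add(-2, 7)), -1), Add(-336, Mul(29, Add(-2, 7))))), -1) = Pow(Add(-69280, Mul(Rational(1, 7), Pow(Add(-13, 5), -1), Add(-336, Mul(29, 5)))), -1) = Pow(Add(-69280, Mul(Rational(1, 7), Pow(-8, -1), Add(-336, 145))), -1) = Pow(Add(-69280, Mul(Rational(1, 7), Rational(-1, 8), -191)), -1) = Pow(Add(-69280, Rational(191, 56)), -1) = Pow(Rational(-3879489, 56), -1) = Rational(-56, 3879489)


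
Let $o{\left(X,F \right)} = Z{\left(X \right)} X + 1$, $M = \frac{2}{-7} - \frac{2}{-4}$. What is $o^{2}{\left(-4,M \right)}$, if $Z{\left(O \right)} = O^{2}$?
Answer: $3969$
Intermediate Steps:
$M = \frac{3}{14}$ ($M = 2 \left(- \frac{1}{7}\right) - - \frac{1}{2} = - \frac{2}{7} + \frac{1}{2} = \frac{3}{14} \approx 0.21429$)
$o{\left(X,F \right)} = 1 + X^{3}$ ($o{\left(X,F \right)} = X^{2} X + 1 = X^{3} + 1 = 1 + X^{3}$)
$o^{2}{\left(-4,M \right)} = \left(1 + \left(-4\right)^{3}\right)^{2} = \left(1 - 64\right)^{2} = \left(-63\right)^{2} = 3969$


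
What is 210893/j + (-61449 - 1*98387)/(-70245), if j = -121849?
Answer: 665953997/1222754715 ≈ 0.54463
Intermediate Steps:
210893/j + (-61449 - 1*98387)/(-70245) = 210893/(-121849) + (-61449 - 1*98387)/(-70245) = 210893*(-1/121849) + (-61449 - 98387)*(-1/70245) = -210893/121849 - 159836*(-1/70245) = -210893/121849 + 159836/70245 = 665953997/1222754715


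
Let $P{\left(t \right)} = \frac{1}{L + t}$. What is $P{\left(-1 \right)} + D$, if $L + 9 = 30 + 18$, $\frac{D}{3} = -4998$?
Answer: $- \frac{569771}{38} \approx -14994.0$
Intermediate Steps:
$D = -14994$ ($D = 3 \left(-4998\right) = -14994$)
$L = 39$ ($L = -9 + \left(30 + 18\right) = -9 + 48 = 39$)
$P{\left(t \right)} = \frac{1}{39 + t}$
$P{\left(-1 \right)} + D = \frac{1}{39 - 1} - 14994 = \frac{1}{38} - 14994 = - \frac{569771}{38}$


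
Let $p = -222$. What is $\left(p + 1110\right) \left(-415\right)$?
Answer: $-368520$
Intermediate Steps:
$\left(p + 1110\right) \left(-415\right) = \left(-222 + 1110\right) \left(-415\right) = 888 \left(-415\right) = -368520$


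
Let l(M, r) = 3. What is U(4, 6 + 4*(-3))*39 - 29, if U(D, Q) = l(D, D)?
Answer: 88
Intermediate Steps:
U(D, Q) = 3
U(4, 6 + 4*(-3))*39 - 29 = 3*39 - 29 = 117 - 29 = 88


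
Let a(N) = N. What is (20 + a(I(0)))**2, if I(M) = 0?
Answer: 400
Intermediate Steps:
(20 + a(I(0)))**2 = (20 + 0)**2 = 20**2 = 400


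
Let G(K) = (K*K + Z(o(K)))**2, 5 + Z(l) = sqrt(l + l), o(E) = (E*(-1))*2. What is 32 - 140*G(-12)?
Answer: -2711628 - 155680*sqrt(3) ≈ -2.9813e+6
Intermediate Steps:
o(E) = -2*E (o(E) = -E*2 = -2*E)
Z(l) = -5 + sqrt(2)*sqrt(l) (Z(l) = -5 + sqrt(l + l) = -5 + sqrt(2*l) = -5 + sqrt(2)*sqrt(l))
G(K) = (-5 + K**2 + 2*sqrt(-K))**2 (G(K) = (K*K + (-5 + sqrt(2)*sqrt(-2*K)))**2 = (K**2 + (-5 + sqrt(2)*(sqrt(2)*sqrt(-K))))**2 = (K**2 + (-5 + 2*sqrt(-K)))**2 = (-5 + K**2 + 2*sqrt(-K))**2)
32 - 140*G(-12) = 32 - 140*(-5 + (-12)**2 + 2*sqrt(-1*(-12)))**2 = 32 - 140*(-5 + 144 + 2*sqrt(12))**2 = 32 - 140*(-5 + 144 + 2*(2*sqrt(3)))**2 = 32 - 140*(-5 + 144 + 4*sqrt(3))**2 = 32 - 140*(139 + 4*sqrt(3))**2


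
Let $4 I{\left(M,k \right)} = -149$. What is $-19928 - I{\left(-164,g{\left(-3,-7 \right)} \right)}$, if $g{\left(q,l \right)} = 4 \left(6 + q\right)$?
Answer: $- \frac{79563}{4} \approx -19891.0$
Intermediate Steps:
$g{\left(q,l \right)} = 24 + 4 q$
$I{\left(M,k \right)} = - \frac{149}{4}$ ($I{\left(M,k \right)} = \frac{1}{4} \left(-149\right) = - \frac{149}{4}$)
$-19928 - I{\left(-164,g{\left(-3,-7 \right)} \right)} = -19928 - - \frac{149}{4} = -19928 + \frac{149}{4} = - \frac{79563}{4}$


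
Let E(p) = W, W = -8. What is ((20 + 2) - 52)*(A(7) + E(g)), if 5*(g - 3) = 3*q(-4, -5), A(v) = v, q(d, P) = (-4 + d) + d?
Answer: 30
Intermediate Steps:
q(d, P) = -4 + 2*d
g = -21/5 (g = 3 + (3*(-4 + 2*(-4)))/5 = 3 + (3*(-4 - 8))/5 = 3 + (3*(-12))/5 = 3 + (1/5)*(-36) = 3 - 36/5 = -21/5 ≈ -4.2000)
E(p) = -8
((20 + 2) - 52)*(A(7) + E(g)) = ((20 + 2) - 52)*(7 - 8) = (22 - 52)*(-1) = -30*(-1) = 30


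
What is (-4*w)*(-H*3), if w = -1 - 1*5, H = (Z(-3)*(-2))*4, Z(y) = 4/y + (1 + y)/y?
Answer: -384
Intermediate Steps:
Z(y) = 4/y + (1 + y)/y
H = 16/3 (H = (((5 - 3)/(-3))*(-2))*4 = (-1/3*2*(-2))*4 = -2/3*(-2)*4 = (4/3)*4 = 16/3 ≈ 5.3333)
w = -6 (w = -1 - 5 = -6)
(-4*w)*(-H*3) = (-4*(-6))*(-1*16/3*3) = 24*(-16/3*3) = 24*(-16) = -384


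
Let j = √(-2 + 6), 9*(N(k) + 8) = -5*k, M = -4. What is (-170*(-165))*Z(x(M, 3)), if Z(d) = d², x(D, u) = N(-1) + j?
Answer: 22449350/27 ≈ 8.3146e+5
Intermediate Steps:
N(k) = -8 - 5*k/9 (N(k) = -8 + (-5*k)/9 = -8 - 5*k/9)
j = 2 (j = √4 = 2)
x(D, u) = -49/9 (x(D, u) = (-8 - 5/9*(-1)) + 2 = (-8 + 5/9) + 2 = -67/9 + 2 = -49/9)
(-170*(-165))*Z(x(M, 3)) = (-170*(-165))*(-49/9)² = 28050*(2401/81) = 22449350/27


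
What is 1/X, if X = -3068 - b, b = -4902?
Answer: 1/1834 ≈ 0.00054526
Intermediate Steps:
X = 1834 (X = -3068 - 1*(-4902) = -3068 + 4902 = 1834)
1/X = 1/1834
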